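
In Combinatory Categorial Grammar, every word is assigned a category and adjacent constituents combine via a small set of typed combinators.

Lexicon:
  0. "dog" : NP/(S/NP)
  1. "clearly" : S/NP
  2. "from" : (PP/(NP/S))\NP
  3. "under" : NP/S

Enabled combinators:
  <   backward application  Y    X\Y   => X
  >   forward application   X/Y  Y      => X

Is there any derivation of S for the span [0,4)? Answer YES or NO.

NO

NP/(S/NP) S/NP (PP/(NP/S))\NP NP/S
CKY chart[0,4] = {PP}; S ∉ chart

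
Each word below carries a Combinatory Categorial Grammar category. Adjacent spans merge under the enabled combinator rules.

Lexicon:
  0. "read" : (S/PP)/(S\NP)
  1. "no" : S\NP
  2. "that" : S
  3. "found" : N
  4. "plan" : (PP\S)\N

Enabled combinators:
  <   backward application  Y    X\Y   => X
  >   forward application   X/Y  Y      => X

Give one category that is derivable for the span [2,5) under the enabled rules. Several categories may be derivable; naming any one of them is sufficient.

[0,5] S   >
  [0,2] S/PP   >
    [0,1] "read" : (S/PP)/(S\NP)
    [1,2] "no" : S\NP
  [2,5] PP   <
    [2,3] "that" : S
    [3,5] PP\S   <
      [3,4] "found" : N
      [4,5] "plan" : (PP\S)\N

PP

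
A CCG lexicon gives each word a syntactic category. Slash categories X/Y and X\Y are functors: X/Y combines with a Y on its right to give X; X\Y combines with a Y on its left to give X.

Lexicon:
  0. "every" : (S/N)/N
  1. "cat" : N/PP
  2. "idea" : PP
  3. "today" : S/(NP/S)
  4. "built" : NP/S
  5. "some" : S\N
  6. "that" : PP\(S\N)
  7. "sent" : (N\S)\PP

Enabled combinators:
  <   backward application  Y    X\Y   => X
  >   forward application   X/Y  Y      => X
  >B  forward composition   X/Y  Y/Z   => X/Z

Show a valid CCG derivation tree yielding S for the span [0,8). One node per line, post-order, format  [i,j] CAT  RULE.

[0,1] (S/N)/N  lex  "every"
[1,2] N/PP  lex  "cat"
[2,3] PP  lex  "idea"
[1,3] N  >  k=2
[0,3] S/N  >  k=1
[3,4] S/(NP/S)  lex  "today"
[4,5] NP/S  lex  "built"
[3,5] S  >  k=4
[5,6] S\N  lex  "some"
[6,7] PP\(S\N)  lex  "that"
[5,7] PP  <  k=6
[7,8] (N\S)\PP  lex  "sent"
[5,8] N\S  <  k=7
[3,8] N  <  k=5
[0,8] S  >  k=3

[0,8] S   >
  [0,3] S/N   >
    [0,1] "every" : (S/N)/N
    [1,3] N   >
      [1,2] "cat" : N/PP
      [2,3] "idea" : PP
  [3,8] N   <
    [3,5] S   >
      [3,4] "today" : S/(NP/S)
      [4,5] "built" : NP/S
    [5,8] N\S   <
      [5,7] PP   <
        [5,6] "some" : S\N
        [6,7] "that" : PP\(S\N)
      [7,8] "sent" : (N\S)\PP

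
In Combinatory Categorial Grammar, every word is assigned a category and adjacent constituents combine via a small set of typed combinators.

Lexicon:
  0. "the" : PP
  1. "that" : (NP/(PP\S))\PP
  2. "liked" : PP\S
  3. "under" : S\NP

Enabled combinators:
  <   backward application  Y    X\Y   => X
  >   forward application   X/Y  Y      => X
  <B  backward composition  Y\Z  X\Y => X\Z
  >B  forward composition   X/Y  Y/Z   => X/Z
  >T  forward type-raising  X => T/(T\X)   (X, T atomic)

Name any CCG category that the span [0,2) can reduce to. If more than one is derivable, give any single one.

[0,4] S   <
  [0,3] NP   >
    [0,2] NP/(PP\S)   <
      [0,1] "the" : PP
      [1,2] "that" : (NP/(PP\S))\PP
    [2,3] "liked" : PP\S
  [3,4] "under" : S\NP

NP/(PP\S)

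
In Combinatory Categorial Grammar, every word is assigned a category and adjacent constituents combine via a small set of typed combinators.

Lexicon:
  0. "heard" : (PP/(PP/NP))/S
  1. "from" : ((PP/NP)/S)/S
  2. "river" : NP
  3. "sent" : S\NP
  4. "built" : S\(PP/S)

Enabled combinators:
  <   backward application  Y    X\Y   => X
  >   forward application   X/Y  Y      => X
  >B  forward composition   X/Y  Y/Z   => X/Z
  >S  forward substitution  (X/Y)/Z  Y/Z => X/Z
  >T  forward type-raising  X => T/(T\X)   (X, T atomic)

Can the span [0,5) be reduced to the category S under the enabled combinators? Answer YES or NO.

[0,5] S   <
  [0,4] PP/S   >S
    [0,1] "heard" : (PP/(PP/NP))/S
    [1,4] (PP/NP)/S   >
      [1,2] "from" : ((PP/NP)/S)/S
      [2,4] S   <
        [2,3] "river" : NP
        [3,4] "sent" : S\NP
  [4,5] "built" : S\(PP/S)

YES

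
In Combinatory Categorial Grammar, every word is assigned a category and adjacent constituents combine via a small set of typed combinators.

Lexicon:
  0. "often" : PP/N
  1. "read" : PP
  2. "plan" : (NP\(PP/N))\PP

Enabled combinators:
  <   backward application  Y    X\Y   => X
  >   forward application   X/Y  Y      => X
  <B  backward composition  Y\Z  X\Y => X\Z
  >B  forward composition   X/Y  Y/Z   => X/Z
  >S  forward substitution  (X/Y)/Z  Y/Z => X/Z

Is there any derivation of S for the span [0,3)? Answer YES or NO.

PP/N PP (NP\(PP/N))\PP
CKY chart[0,3] = {NP}; S ∉ chart

NO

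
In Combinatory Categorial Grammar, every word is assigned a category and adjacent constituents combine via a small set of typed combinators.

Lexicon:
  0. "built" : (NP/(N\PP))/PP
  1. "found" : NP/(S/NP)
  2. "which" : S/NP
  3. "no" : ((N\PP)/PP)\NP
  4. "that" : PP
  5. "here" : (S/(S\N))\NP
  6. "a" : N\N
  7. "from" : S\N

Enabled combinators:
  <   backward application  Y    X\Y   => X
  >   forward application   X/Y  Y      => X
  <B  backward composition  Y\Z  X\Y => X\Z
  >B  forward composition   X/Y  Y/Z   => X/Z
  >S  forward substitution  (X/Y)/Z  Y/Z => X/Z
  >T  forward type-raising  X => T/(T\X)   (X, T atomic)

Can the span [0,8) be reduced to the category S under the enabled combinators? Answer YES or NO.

[0,8] S   >
  [0,6] S/(S\N)   <
    [0,5] NP   >
      [0,4] NP/PP   >S
        [0,1] "built" : (NP/(N\PP))/PP
        [1,4] (N\PP)/PP   <
          [1,3] NP   >
            [1,2] "found" : NP/(S/NP)
            [2,3] "which" : S/NP
          [3,4] "no" : ((N\PP)/PP)\NP
      [4,5] "that" : PP
    [5,6] "here" : (S/(S\N))\NP
  [6,8] S\N   <B
    [6,7] "a" : N\N
    [7,8] "from" : S\N

YES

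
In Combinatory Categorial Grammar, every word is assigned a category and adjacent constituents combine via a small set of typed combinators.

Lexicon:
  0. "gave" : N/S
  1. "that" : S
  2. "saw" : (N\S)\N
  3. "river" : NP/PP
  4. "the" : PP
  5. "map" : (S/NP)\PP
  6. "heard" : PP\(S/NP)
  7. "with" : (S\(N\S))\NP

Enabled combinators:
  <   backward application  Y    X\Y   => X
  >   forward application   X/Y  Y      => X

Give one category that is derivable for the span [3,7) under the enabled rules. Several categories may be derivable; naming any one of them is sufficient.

NP

[0,8] S   <
  [0,3] N\S   <
    [0,2] N   >
      [0,1] "gave" : N/S
      [1,2] "that" : S
    [2,3] "saw" : (N\S)\N
  [3,8] S\(N\S)   <
    [3,7] NP   >
      [3,4] "river" : NP/PP
      [4,7] PP   <
        [4,6] S/NP   <
          [4,5] "the" : PP
          [5,6] "map" : (S/NP)\PP
        [6,7] "heard" : PP\(S/NP)
    [7,8] "with" : (S\(N\S))\NP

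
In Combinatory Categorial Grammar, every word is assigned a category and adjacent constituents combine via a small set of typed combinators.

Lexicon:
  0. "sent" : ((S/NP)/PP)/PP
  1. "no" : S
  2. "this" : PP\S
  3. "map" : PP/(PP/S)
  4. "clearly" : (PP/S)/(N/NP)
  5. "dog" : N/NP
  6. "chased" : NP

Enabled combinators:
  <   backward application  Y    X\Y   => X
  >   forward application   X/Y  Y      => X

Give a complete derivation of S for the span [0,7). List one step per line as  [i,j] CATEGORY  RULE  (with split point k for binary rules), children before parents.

[0,1] ((S/NP)/PP)/PP  lex  "sent"
[1,2] S  lex  "no"
[2,3] PP\S  lex  "this"
[1,3] PP  <  k=2
[0,3] (S/NP)/PP  >  k=1
[3,4] PP/(PP/S)  lex  "map"
[4,5] (PP/S)/(N/NP)  lex  "clearly"
[5,6] N/NP  lex  "dog"
[4,6] PP/S  >  k=5
[3,6] PP  >  k=4
[0,6] S/NP  >  k=3
[6,7] NP  lex  "chased"
[0,7] S  >  k=6

[0,7] S   >
  [0,6] S/NP   >
    [0,3] (S/NP)/PP   >
      [0,1] "sent" : ((S/NP)/PP)/PP
      [1,3] PP   <
        [1,2] "no" : S
        [2,3] "this" : PP\S
    [3,6] PP   >
      [3,4] "map" : PP/(PP/S)
      [4,6] PP/S   >
        [4,5] "clearly" : (PP/S)/(N/NP)
        [5,6] "dog" : N/NP
  [6,7] "chased" : NP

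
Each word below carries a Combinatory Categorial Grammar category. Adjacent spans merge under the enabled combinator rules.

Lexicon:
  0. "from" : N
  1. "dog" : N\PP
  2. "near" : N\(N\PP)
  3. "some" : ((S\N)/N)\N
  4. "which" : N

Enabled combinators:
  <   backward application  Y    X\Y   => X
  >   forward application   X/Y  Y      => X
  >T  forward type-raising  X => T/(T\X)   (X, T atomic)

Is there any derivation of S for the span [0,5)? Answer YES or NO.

[0,5] S   <
  [0,1] "from" : N
  [1,5] S\N   >
    [1,4] (S\N)/N   <
      [1,3] N   <
        [1,2] "dog" : N\PP
        [2,3] "near" : N\(N\PP)
      [3,4] "some" : ((S\N)/N)\N
    [4,5] "which" : N

YES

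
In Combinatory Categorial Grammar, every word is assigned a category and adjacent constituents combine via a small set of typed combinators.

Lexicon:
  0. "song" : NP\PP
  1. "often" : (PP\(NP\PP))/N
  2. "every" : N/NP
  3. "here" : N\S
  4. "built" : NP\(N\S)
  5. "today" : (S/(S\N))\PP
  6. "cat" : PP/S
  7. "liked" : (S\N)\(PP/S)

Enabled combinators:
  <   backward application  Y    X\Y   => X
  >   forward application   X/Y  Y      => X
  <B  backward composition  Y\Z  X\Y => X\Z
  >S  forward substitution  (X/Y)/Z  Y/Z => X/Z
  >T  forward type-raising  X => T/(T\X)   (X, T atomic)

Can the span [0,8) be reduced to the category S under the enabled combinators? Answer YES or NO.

YES

[0,8] S   >
  [0,6] S/(S\N)   <
    [0,5] PP   <
      [0,1] "song" : NP\PP
      [1,5] PP\(NP\PP)   >
        [1,2] "often" : (PP\(NP\PP))/N
        [2,5] N   >
          [2,3] "every" : N/NP
          [3,5] NP   <
            [3,4] "here" : N\S
            [4,5] "built" : NP\(N\S)
    [5,6] "today" : (S/(S\N))\PP
  [6,8] S\N   <
    [6,7] "cat" : PP/S
    [7,8] "liked" : (S\N)\(PP/S)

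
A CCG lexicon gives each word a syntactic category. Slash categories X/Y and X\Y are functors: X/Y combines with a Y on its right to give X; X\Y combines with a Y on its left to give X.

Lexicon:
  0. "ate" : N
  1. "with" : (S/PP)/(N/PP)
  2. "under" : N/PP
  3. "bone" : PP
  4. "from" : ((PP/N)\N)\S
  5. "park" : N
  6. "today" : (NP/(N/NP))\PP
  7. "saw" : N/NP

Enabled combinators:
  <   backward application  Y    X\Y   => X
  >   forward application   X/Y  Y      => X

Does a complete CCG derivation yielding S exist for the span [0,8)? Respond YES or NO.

NO

N (S/PP)/(N/PP) N/PP PP ((PP/N)\N)\S N (NP/(N/NP))\PP N/NP
CKY chart[0,8] = {NP}; S ∉ chart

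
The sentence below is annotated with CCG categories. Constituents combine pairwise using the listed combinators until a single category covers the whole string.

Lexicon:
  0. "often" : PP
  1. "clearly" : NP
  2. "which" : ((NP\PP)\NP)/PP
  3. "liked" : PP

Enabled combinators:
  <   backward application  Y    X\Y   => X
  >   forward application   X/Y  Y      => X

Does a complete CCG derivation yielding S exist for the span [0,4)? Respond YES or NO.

PP NP ((NP\PP)\NP)/PP PP
CKY chart[0,4] = {NP}; S ∉ chart

NO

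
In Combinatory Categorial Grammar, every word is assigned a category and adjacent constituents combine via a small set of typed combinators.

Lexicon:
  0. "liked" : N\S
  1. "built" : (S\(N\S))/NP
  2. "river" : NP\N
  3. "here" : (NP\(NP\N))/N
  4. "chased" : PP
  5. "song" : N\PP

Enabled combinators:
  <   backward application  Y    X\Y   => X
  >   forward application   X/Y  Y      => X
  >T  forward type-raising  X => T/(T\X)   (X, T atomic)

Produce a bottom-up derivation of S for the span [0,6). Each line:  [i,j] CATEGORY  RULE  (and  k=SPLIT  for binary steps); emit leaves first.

[0,6] S   <
  [0,1] "liked" : N\S
  [1,6] S\(N\S)   >
    [1,2] "built" : (S\(N\S))/NP
    [2,6] NP   <
      [2,3] "river" : NP\N
      [3,6] NP\(NP\N)   >
        [3,4] "here" : (NP\(NP\N))/N
        [4,6] N   <
          [4,5] "chased" : PP
          [5,6] "song" : N\PP

[0,1] N\S  lex  "liked"
[1,2] (S\(N\S))/NP  lex  "built"
[2,3] NP\N  lex  "river"
[3,4] (NP\(NP\N))/N  lex  "here"
[4,5] PP  lex  "chased"
[5,6] N\PP  lex  "song"
[4,6] N  <  k=5
[3,6] NP\(NP\N)  >  k=4
[2,6] NP  <  k=3
[1,6] S\(N\S)  >  k=2
[0,6] S  <  k=1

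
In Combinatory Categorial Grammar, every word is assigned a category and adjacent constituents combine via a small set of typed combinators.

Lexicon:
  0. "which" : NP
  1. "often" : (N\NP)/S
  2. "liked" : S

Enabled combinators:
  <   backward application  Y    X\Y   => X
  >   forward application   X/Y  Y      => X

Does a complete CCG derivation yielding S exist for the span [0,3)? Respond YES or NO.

NP (N\NP)/S S
CKY chart[0,3] = {N}; S ∉ chart

NO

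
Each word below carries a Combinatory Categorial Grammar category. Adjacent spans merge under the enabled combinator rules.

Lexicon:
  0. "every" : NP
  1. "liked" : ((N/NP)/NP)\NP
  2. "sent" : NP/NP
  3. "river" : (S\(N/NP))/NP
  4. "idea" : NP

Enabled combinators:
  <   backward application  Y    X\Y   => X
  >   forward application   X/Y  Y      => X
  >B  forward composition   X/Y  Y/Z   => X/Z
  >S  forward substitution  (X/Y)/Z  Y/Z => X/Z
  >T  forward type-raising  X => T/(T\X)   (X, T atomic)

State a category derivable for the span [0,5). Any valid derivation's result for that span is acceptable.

[0,5] S   <
  [0,3] N/NP   >S
    [0,2] (N/NP)/NP   <
      [0,1] "every" : NP
      [1,2] "liked" : ((N/NP)/NP)\NP
    [2,3] "sent" : NP/NP
  [3,5] S\(N/NP)   >
    [3,4] "river" : (S\(N/NP))/NP
    [4,5] "idea" : NP

S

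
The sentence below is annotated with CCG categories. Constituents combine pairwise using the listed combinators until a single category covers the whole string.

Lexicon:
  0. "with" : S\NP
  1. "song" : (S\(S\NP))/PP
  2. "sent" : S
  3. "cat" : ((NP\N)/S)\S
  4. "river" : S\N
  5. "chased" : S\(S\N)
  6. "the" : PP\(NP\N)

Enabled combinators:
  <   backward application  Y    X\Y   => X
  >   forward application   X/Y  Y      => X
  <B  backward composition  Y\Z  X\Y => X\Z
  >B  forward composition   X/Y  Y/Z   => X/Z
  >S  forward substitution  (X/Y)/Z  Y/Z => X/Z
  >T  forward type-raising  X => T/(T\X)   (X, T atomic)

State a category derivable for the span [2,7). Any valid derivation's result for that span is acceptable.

PP

[0,7] S   <
  [0,1] "with" : S\NP
  [1,7] S\(S\NP)   >
    [1,2] "song" : (S\(S\NP))/PP
    [2,7] PP   <
      [2,6] NP\N   >
        [2,4] (NP\N)/S   <
          [2,3] "sent" : S
          [3,4] "cat" : ((NP\N)/S)\S
        [4,6] S   <
          [4,5] "river" : S\N
          [5,6] "chased" : S\(S\N)
      [6,7] "the" : PP\(NP\N)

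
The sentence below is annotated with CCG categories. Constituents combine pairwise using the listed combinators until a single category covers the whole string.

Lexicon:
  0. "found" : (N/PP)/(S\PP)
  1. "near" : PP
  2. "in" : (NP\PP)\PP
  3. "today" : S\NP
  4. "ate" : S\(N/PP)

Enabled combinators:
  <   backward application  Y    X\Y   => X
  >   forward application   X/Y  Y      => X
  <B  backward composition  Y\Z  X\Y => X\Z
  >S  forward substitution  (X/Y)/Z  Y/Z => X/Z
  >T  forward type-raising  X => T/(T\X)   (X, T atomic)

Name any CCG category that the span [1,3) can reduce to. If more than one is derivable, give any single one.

NP\PP

[0,5] S   <
  [0,4] N/PP   >
    [0,1] "found" : (N/PP)/(S\PP)
    [1,4] S\PP   <B
      [1,3] NP\PP   <
        [1,2] "near" : PP
        [2,3] "in" : (NP\PP)\PP
      [3,4] "today" : S\NP
  [4,5] "ate" : S\(N/PP)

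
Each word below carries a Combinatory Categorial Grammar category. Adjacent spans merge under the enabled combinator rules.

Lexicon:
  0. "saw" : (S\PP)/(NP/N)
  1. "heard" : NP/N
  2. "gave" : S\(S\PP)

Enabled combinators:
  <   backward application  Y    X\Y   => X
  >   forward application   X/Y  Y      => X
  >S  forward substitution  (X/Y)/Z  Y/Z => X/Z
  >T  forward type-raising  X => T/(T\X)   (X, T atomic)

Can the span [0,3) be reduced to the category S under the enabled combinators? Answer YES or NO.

YES

[0,3] S   <
  [0,2] S\PP   >
    [0,1] "saw" : (S\PP)/(NP/N)
    [1,2] "heard" : NP/N
  [2,3] "gave" : S\(S\PP)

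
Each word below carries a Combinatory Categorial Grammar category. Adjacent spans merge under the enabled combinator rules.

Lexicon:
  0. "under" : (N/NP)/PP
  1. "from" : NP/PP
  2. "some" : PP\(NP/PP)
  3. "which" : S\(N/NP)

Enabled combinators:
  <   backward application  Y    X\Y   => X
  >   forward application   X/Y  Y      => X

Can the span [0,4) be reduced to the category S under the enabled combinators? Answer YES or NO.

YES

[0,4] S   <
  [0,3] N/NP   >
    [0,1] "under" : (N/NP)/PP
    [1,3] PP   <
      [1,2] "from" : NP/PP
      [2,3] "some" : PP\(NP/PP)
  [3,4] "which" : S\(N/NP)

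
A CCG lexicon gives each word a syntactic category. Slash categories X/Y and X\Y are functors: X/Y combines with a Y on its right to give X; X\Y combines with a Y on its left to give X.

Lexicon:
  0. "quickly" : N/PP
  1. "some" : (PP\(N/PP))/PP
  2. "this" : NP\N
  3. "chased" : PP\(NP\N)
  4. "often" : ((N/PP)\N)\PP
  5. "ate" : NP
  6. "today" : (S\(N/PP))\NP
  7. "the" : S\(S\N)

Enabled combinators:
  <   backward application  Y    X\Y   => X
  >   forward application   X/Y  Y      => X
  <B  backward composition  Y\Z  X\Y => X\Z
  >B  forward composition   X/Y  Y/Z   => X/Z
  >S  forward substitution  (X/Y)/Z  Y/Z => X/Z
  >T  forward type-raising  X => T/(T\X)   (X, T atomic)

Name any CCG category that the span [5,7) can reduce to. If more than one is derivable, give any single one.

[0,8] S   <
  [0,7] S\N   <B
    [0,5] (N/PP)\N   <
      [0,4] PP   <
        [0,1] "quickly" : N/PP
        [1,4] PP\(N/PP)   >
          [1,2] "some" : (PP\(N/PP))/PP
          [2,4] PP   <
            [2,3] "this" : NP\N
            [3,4] "chased" : PP\(NP\N)
      [4,5] "often" : ((N/PP)\N)\PP
    [5,7] S\(N/PP)   <
      [5,6] "ate" : NP
      [6,7] "today" : (S\(N/PP))\NP
  [7,8] "the" : S\(S\N)

S\(N/PP)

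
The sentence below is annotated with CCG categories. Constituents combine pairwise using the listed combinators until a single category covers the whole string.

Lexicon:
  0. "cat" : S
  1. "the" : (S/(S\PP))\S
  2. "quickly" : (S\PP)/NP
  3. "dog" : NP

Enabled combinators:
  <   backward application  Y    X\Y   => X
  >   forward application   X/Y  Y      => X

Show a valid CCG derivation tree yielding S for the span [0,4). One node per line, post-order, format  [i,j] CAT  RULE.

[0,1] S  lex  "cat"
[1,2] (S/(S\PP))\S  lex  "the"
[0,2] S/(S\PP)  <  k=1
[2,3] (S\PP)/NP  lex  "quickly"
[3,4] NP  lex  "dog"
[2,4] S\PP  >  k=3
[0,4] S  >  k=2

[0,4] S   >
  [0,2] S/(S\PP)   <
    [0,1] "cat" : S
    [1,2] "the" : (S/(S\PP))\S
  [2,4] S\PP   >
    [2,3] "quickly" : (S\PP)/NP
    [3,4] "dog" : NP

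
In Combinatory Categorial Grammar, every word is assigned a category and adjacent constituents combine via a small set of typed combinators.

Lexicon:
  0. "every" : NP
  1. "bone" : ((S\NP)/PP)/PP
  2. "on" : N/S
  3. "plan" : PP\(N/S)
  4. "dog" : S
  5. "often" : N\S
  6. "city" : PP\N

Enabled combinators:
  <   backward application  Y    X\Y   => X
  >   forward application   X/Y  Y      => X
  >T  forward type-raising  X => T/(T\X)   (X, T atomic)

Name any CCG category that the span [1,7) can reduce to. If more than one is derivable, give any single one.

S\NP

[0,7] S   >
  [0,1] S/(S\NP)   >T
    [0,1] "every" : NP
  [1,7] S\NP   >
    [1,4] (S\NP)/PP   >
      [1,2] "bone" : ((S\NP)/PP)/PP
      [2,4] PP   <
        [2,3] "on" : N/S
        [3,4] "plan" : PP\(N/S)
    [4,7] PP   <
      [4,6] N   <
        [4,5] "dog" : S
        [5,6] "often" : N\S
      [6,7] "city" : PP\N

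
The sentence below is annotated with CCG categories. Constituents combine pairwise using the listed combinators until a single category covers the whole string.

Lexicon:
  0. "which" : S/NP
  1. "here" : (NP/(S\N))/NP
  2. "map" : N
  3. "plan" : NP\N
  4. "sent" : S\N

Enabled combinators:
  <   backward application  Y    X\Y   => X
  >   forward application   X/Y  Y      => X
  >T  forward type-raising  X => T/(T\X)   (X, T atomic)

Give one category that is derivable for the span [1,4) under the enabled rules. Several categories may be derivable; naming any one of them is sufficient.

NP/(S\N)

[0,5] S   >
  [0,1] "which" : S/NP
  [1,5] NP   >
    [1,4] NP/(S\N)   >
      [1,2] "here" : (NP/(S\N))/NP
      [2,4] NP   <
        [2,3] "map" : N
        [3,4] "plan" : NP\N
    [4,5] "sent" : S\N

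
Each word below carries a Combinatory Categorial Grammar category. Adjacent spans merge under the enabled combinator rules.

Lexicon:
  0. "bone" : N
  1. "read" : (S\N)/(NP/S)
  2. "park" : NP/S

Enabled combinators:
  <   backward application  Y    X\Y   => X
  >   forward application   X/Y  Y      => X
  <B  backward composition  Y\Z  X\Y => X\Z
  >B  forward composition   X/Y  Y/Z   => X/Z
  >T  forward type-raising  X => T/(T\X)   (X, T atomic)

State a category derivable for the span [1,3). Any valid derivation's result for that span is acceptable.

S\N

[0,3] S   >
  [0,1] S/(S\N)   >T
    [0,1] "bone" : N
  [1,3] S\N   >
    [1,2] "read" : (S\N)/(NP/S)
    [2,3] "park" : NP/S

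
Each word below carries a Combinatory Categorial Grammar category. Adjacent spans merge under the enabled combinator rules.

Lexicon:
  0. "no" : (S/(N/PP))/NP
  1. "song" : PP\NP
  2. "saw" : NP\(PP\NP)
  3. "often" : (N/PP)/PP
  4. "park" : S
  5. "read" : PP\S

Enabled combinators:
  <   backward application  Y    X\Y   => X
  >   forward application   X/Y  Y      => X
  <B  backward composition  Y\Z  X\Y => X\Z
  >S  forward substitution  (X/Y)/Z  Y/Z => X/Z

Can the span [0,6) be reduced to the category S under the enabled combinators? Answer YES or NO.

YES

[0,6] S   >
  [0,3] S/(N/PP)   >
    [0,1] "no" : (S/(N/PP))/NP
    [1,3] NP   <
      [1,2] "song" : PP\NP
      [2,3] "saw" : NP\(PP\NP)
  [3,6] N/PP   >
    [3,4] "often" : (N/PP)/PP
    [4,6] PP   <
      [4,5] "park" : S
      [5,6] "read" : PP\S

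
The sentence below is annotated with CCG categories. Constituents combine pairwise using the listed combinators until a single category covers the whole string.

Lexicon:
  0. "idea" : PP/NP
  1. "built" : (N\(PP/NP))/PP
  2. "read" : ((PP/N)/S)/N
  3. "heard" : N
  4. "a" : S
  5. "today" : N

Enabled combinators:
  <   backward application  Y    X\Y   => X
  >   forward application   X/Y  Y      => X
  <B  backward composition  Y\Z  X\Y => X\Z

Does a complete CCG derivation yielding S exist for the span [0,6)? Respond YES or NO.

NO

PP/NP (N\(PP/NP))/PP ((PP/N)/S)/N N S N
CKY chart[0,6] = {N}; S ∉ chart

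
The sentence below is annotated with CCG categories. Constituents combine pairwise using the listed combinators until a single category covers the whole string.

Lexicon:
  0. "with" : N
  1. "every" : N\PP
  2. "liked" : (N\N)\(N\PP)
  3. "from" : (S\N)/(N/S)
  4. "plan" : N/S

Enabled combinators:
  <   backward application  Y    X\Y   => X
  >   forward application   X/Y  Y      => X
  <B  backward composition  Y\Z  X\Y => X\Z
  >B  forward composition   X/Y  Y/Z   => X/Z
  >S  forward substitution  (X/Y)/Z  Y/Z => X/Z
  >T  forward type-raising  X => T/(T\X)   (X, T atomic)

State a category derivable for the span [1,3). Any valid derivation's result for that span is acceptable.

N\N

[0,5] S   <
  [0,1] "with" : N
  [1,5] S\N   <B
    [1,3] N\N   <
      [1,2] "every" : N\PP
      [2,3] "liked" : (N\N)\(N\PP)
    [3,5] S\N   >
      [3,4] "from" : (S\N)/(N/S)
      [4,5] "plan" : N/S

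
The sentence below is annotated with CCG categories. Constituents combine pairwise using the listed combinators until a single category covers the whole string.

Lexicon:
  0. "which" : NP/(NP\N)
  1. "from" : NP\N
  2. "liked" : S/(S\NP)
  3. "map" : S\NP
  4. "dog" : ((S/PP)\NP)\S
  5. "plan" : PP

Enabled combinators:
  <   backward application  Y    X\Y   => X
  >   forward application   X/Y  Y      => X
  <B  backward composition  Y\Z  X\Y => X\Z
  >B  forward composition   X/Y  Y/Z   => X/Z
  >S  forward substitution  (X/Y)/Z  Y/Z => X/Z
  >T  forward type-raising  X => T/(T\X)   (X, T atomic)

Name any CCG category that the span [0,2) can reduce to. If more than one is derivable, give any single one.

[0,6] S   >
  [0,5] S/PP   <
    [0,2] NP   >
      [0,1] "which" : NP/(NP\N)
      [1,2] "from" : NP\N
    [2,5] (S/PP)\NP   <
      [2,4] S   >
        [2,3] "liked" : S/(S\NP)
        [3,4] "map" : S\NP
      [4,5] "dog" : ((S/PP)\NP)\S
  [5,6] "plan" : PP

NP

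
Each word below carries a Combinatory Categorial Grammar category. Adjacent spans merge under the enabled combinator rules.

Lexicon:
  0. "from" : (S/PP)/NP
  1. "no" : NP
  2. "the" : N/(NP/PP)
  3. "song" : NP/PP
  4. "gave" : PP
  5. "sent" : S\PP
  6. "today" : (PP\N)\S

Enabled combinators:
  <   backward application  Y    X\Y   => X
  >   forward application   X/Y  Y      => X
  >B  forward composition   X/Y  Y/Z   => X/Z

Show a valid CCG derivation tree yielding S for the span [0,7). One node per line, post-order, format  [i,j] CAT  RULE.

[0,1] (S/PP)/NP  lex  "from"
[1,2] NP  lex  "no"
[0,2] S/PP  >  k=1
[2,3] N/(NP/PP)  lex  "the"
[3,4] NP/PP  lex  "song"
[2,4] N  >  k=3
[4,5] PP  lex  "gave"
[5,6] S\PP  lex  "sent"
[4,6] S  <  k=5
[6,7] (PP\N)\S  lex  "today"
[4,7] PP\N  <  k=6
[2,7] PP  <  k=4
[0,7] S  >  k=2

[0,7] S   >
  [0,2] S/PP   >
    [0,1] "from" : (S/PP)/NP
    [1,2] "no" : NP
  [2,7] PP   <
    [2,4] N   >
      [2,3] "the" : N/(NP/PP)
      [3,4] "song" : NP/PP
    [4,7] PP\N   <
      [4,6] S   <
        [4,5] "gave" : PP
        [5,6] "sent" : S\PP
      [6,7] "today" : (PP\N)\S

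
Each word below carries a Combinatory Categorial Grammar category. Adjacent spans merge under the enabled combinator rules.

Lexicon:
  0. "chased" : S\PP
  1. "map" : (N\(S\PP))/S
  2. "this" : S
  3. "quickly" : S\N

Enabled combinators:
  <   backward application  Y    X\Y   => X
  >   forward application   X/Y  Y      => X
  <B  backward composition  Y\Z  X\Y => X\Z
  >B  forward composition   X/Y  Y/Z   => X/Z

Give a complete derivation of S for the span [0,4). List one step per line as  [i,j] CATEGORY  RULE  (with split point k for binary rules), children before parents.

[0,4] S   <
  [0,3] N   <
    [0,1] "chased" : S\PP
    [1,3] N\(S\PP)   >
      [1,2] "map" : (N\(S\PP))/S
      [2,3] "this" : S
  [3,4] "quickly" : S\N

[0,1] S\PP  lex  "chased"
[1,2] (N\(S\PP))/S  lex  "map"
[2,3] S  lex  "this"
[1,3] N\(S\PP)  >  k=2
[0,3] N  <  k=1
[3,4] S\N  lex  "quickly"
[0,4] S  <  k=3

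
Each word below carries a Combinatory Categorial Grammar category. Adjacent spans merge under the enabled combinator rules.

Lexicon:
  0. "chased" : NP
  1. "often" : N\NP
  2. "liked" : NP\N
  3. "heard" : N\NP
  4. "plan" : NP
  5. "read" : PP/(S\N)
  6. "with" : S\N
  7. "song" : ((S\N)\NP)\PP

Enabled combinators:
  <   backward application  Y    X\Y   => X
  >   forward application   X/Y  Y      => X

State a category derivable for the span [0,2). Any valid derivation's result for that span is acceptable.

N

[0,8] S   <
  [0,4] N   <
    [0,3] NP   <
      [0,2] N   <
        [0,1] "chased" : NP
        [1,2] "often" : N\NP
      [2,3] "liked" : NP\N
    [3,4] "heard" : N\NP
  [4,8] S\N   <
    [4,5] "plan" : NP
    [5,8] (S\N)\NP   <
      [5,7] PP   >
        [5,6] "read" : PP/(S\N)
        [6,7] "with" : S\N
      [7,8] "song" : ((S\N)\NP)\PP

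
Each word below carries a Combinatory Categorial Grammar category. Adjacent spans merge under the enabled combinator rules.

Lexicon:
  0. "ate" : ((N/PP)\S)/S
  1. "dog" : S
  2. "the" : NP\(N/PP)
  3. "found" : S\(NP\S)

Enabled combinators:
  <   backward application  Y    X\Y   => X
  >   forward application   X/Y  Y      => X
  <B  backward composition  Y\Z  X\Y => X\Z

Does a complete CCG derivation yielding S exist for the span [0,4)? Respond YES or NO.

YES

[0,4] S   <
  [0,3] NP\S   <B
    [0,2] (N/PP)\S   >
      [0,1] "ate" : ((N/PP)\S)/S
      [1,2] "dog" : S
    [2,3] "the" : NP\(N/PP)
  [3,4] "found" : S\(NP\S)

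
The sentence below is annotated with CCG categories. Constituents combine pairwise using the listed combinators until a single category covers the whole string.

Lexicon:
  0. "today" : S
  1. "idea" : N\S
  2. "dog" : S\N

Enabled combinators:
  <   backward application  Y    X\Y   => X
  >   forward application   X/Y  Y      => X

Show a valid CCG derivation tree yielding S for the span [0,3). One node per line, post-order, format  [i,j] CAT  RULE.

[0,3] S   <
  [0,2] N   <
    [0,1] "today" : S
    [1,2] "idea" : N\S
  [2,3] "dog" : S\N

[0,1] S  lex  "today"
[1,2] N\S  lex  "idea"
[0,2] N  <  k=1
[2,3] S\N  lex  "dog"
[0,3] S  <  k=2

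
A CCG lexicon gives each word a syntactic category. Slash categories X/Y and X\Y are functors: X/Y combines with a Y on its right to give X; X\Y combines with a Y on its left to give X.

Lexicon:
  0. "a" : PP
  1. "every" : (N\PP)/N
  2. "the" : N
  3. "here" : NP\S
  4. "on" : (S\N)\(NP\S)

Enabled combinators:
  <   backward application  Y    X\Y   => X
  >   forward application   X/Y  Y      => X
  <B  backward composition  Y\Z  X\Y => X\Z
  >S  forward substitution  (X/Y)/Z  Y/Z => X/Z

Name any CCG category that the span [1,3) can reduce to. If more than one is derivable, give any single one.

[0,5] S   <
  [0,3] N   <
    [0,1] "a" : PP
    [1,3] N\PP   >
      [1,2] "every" : (N\PP)/N
      [2,3] "the" : N
  [3,5] S\N   <
    [3,4] "here" : NP\S
    [4,5] "on" : (S\N)\(NP\S)

N\PP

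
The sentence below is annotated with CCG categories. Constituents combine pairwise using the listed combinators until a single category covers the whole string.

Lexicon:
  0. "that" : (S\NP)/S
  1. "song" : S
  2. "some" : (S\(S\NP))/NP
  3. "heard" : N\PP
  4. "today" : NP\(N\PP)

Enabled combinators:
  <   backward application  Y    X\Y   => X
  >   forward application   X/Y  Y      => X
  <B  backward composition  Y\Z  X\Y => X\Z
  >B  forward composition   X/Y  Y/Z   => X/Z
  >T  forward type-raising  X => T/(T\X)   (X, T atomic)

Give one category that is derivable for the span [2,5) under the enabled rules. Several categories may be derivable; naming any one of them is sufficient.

[0,5] S   <
  [0,2] S\NP   >
    [0,1] "that" : (S\NP)/S
    [1,2] "song" : S
  [2,5] S\(S\NP)   >
    [2,3] "some" : (S\(S\NP))/NP
    [3,5] NP   <
      [3,4] "heard" : N\PP
      [4,5] "today" : NP\(N\PP)

S\(S\NP)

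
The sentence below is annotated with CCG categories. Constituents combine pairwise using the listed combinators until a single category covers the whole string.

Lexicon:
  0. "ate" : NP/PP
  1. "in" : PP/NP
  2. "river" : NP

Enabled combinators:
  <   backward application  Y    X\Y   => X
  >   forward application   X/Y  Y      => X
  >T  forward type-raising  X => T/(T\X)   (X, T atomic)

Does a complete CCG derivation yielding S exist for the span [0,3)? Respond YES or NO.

NO

NP/PP PP/NP NP
CKY chart[0,3] = {N/(N\NP), NP, NP/(NP\NP), PP/(PP\NP), S/(S\NP)}; S ∉ chart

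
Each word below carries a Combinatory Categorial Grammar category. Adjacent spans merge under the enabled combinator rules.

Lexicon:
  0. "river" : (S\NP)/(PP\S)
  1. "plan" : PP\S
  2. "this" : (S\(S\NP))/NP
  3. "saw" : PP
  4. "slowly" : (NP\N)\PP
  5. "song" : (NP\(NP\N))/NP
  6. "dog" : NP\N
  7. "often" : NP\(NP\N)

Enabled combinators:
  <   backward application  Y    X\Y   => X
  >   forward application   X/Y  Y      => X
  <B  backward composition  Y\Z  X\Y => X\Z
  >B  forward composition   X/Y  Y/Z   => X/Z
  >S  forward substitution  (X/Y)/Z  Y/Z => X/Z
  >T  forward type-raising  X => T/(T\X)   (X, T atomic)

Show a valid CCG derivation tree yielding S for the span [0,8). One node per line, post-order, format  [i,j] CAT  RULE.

[0,8] S   <
  [0,2] S\NP   >
    [0,1] "river" : (S\NP)/(PP\S)
    [1,2] "plan" : PP\S
  [2,8] S\(S\NP)   >
    [2,3] "this" : (S\(S\NP))/NP
    [3,8] NP   <
      [3,5] NP\N   <
        [3,4] "saw" : PP
        [4,5] "slowly" : (NP\N)\PP
      [5,8] NP\(NP\N)   >
        [5,6] "song" : (NP\(NP\N))/NP
        [6,8] NP   <
          [6,7] "dog" : NP\N
          [7,8] "often" : NP\(NP\N)

[0,1] (S\NP)/(PP\S)  lex  "river"
[1,2] PP\S  lex  "plan"
[0,2] S\NP  >  k=1
[2,3] (S\(S\NP))/NP  lex  "this"
[3,4] PP  lex  "saw"
[4,5] (NP\N)\PP  lex  "slowly"
[3,5] NP\N  <  k=4
[5,6] (NP\(NP\N))/NP  lex  "song"
[6,7] NP\N  lex  "dog"
[7,8] NP\(NP\N)  lex  "often"
[6,8] NP  <  k=7
[5,8] NP\(NP\N)  >  k=6
[3,8] NP  <  k=5
[2,8] S\(S\NP)  >  k=3
[0,8] S  <  k=2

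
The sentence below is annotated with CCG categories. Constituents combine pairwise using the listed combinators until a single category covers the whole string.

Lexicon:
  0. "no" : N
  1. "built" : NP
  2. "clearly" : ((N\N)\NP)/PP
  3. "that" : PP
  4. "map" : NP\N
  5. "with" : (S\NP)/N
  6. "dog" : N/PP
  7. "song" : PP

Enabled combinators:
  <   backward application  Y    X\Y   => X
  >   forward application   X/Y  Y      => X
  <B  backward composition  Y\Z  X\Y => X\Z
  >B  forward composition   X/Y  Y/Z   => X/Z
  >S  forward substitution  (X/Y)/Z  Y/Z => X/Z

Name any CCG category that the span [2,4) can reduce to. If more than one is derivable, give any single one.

[0,8] S   <
  [0,1] "no" : N
  [1,8] S\N   <B
    [1,5] NP\N   <B
      [1,4] N\N   <
        [1,2] "built" : NP
        [2,4] (N\N)\NP   >
          [2,3] "clearly" : ((N\N)\NP)/PP
          [3,4] "that" : PP
      [4,5] "map" : NP\N
    [5,8] S\NP   >
      [5,6] "with" : (S\NP)/N
      [6,8] N   >
        [6,7] "dog" : N/PP
        [7,8] "song" : PP

(N\N)\NP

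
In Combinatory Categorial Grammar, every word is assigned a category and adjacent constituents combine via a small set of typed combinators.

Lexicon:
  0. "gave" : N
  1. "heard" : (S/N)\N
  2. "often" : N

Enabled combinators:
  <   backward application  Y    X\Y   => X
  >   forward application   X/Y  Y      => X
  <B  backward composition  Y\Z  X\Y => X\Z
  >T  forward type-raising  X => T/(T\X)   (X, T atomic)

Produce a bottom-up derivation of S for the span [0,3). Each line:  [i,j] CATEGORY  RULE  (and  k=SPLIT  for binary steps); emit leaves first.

[0,3] S   >
  [0,2] S/N   <
    [0,1] "gave" : N
    [1,2] "heard" : (S/N)\N
  [2,3] "often" : N

[0,1] N  lex  "gave"
[1,2] (S/N)\N  lex  "heard"
[0,2] S/N  <  k=1
[2,3] N  lex  "often"
[0,3] S  >  k=2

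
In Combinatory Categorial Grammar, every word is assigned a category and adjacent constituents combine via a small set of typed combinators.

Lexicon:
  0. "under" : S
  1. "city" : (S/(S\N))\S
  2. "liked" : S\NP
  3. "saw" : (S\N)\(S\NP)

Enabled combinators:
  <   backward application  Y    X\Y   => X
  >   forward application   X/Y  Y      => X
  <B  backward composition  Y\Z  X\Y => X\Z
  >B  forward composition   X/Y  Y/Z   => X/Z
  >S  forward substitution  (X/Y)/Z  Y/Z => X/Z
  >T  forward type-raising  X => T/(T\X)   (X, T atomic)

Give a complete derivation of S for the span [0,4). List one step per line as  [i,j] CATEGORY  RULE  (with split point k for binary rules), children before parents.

[0,1] S  lex  "under"
[1,2] (S/(S\N))\S  lex  "city"
[0,2] S/(S\N)  <  k=1
[2,3] S\NP  lex  "liked"
[3,4] (S\N)\(S\NP)  lex  "saw"
[2,4] S\N  <  k=3
[0,4] S  >  k=2

[0,4] S   >
  [0,2] S/(S\N)   <
    [0,1] "under" : S
    [1,2] "city" : (S/(S\N))\S
  [2,4] S\N   <
    [2,3] "liked" : S\NP
    [3,4] "saw" : (S\N)\(S\NP)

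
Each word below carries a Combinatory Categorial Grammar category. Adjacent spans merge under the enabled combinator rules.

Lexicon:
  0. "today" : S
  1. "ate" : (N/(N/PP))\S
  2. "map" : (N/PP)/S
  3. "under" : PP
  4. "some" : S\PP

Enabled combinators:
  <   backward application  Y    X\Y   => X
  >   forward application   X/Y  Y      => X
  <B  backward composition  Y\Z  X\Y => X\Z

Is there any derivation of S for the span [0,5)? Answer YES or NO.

S (N/(N/PP))\S (N/PP)/S PP S\PP
CKY chart[0,5] = {N}; S ∉ chart

NO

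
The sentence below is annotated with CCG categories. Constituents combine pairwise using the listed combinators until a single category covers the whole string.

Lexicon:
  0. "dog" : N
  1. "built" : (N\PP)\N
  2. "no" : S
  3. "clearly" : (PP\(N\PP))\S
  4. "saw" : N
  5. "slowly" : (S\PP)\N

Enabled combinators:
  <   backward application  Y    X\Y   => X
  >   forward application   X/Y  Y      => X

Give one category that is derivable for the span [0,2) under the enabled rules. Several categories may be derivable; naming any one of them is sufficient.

[0,6] S   <
  [0,4] PP   <
    [0,2] N\PP   <
      [0,1] "dog" : N
      [1,2] "built" : (N\PP)\N
    [2,4] PP\(N\PP)   <
      [2,3] "no" : S
      [3,4] "clearly" : (PP\(N\PP))\S
  [4,6] S\PP   <
    [4,5] "saw" : N
    [5,6] "slowly" : (S\PP)\N

N\PP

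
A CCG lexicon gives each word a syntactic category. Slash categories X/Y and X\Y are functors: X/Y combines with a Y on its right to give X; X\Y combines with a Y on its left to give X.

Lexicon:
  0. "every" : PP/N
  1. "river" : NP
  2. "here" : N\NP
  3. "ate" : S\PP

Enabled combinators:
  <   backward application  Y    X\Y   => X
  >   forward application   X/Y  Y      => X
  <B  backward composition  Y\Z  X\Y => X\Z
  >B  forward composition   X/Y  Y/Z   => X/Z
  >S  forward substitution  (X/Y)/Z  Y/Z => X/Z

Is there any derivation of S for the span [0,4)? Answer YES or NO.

[0,4] S   <
  [0,3] PP   >
    [0,1] "every" : PP/N
    [1,3] N   <
      [1,2] "river" : NP
      [2,3] "here" : N\NP
  [3,4] "ate" : S\PP

YES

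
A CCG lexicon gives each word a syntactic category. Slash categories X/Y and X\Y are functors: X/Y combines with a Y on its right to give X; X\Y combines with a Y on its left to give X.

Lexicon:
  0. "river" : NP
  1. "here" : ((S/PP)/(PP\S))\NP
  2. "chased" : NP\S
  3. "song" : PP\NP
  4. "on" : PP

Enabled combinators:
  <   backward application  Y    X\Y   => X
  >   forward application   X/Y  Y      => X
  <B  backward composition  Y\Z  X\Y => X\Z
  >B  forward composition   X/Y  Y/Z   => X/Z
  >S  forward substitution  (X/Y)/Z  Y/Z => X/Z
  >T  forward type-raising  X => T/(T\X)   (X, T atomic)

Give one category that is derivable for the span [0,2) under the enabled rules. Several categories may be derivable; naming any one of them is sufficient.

[0,5] S   >
  [0,4] S/PP   >
    [0,2] (S/PP)/(PP\S)   <
      [0,1] "river" : NP
      [1,2] "here" : ((S/PP)/(PP\S))\NP
    [2,4] PP\S   <B
      [2,3] "chased" : NP\S
      [3,4] "song" : PP\NP
  [4,5] "on" : PP

(S/PP)/(PP\S)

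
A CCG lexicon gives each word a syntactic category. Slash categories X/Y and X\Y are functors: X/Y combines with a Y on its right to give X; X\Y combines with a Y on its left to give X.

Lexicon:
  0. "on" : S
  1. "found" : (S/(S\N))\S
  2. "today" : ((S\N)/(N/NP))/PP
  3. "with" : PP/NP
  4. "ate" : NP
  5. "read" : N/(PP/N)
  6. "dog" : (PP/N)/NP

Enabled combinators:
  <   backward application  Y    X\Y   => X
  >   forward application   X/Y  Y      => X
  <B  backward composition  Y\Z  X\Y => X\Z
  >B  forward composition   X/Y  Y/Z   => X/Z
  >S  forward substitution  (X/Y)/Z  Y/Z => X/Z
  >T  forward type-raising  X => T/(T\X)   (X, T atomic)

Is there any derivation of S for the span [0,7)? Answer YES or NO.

YES

[0,7] S   >
  [0,2] S/(S\N)   <
    [0,1] "on" : S
    [1,2] "found" : (S/(S\N))\S
  [2,7] S\N   >
    [2,5] (S\N)/(N/NP)   >
      [2,3] "today" : ((S\N)/(N/NP))/PP
      [3,5] PP   >
        [3,4] "with" : PP/NP
        [4,5] "ate" : NP
    [5,7] N/NP   >B
      [5,6] "read" : N/(PP/N)
      [6,7] "dog" : (PP/N)/NP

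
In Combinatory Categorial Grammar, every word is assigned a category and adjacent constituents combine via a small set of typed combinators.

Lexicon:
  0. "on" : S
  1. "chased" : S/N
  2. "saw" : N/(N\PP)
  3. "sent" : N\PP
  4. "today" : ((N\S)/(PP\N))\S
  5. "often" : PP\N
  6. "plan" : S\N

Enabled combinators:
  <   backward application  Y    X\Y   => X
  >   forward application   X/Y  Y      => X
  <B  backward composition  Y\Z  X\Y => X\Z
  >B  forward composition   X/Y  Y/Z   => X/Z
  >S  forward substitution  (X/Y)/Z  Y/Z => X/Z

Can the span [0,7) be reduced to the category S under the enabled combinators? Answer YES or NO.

YES

[0,7] S   <
  [0,6] N   <
    [0,1] "on" : S
    [1,6] N\S   >
      [1,5] (N\S)/(PP\N)   <
        [1,4] S   >
          [1,2] "chased" : S/N
          [2,4] N   >
            [2,3] "saw" : N/(N\PP)
            [3,4] "sent" : N\PP
        [4,5] "today" : ((N\S)/(PP\N))\S
      [5,6] "often" : PP\N
  [6,7] "plan" : S\N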